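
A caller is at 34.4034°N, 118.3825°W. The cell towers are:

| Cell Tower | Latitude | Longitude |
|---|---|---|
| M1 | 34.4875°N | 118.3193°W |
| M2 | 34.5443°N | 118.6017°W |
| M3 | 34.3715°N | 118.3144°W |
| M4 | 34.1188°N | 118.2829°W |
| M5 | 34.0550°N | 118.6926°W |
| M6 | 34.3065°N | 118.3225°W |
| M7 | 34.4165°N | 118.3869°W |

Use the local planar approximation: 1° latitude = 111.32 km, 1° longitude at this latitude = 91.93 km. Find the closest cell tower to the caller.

M7

Distances from 34.4034°N, 118.3825°W:
M1: √((0.0841·111.32)² + (0.0632·91.93)²) = √(87.647269 + 33.755821) = 11.0183 km
M2: √((0.1409·111.32)² + (-0.2192·91.93)²) = √(246.018849 + 406.065058) = 25.5359 km
M3: √((-0.0319·111.32)² + (0.0681·91.93)²) = √(12.610368 + 39.193021) = 7.1975 km
M4: √((-0.2846·111.32)² + (0.0996·91.93)²) = √(1003.728341 + 83.836511) = 32.9782 km
M5: √((-0.3484·111.32)² + (-0.3101·91.93)²) = √(1504.189968 + 812.677157) = 48.1338 km
M6: √((-0.0969·111.32)² + (0.0600·91.93)²) = √(116.357384 + 30.424050) = 12.1153 km
M7: √((0.0131·111.32)² + (-0.0044·91.93)²) = √(2.126616 + 0.163614) = 1.5134 km
Minimum: M7 at 1.5134 km.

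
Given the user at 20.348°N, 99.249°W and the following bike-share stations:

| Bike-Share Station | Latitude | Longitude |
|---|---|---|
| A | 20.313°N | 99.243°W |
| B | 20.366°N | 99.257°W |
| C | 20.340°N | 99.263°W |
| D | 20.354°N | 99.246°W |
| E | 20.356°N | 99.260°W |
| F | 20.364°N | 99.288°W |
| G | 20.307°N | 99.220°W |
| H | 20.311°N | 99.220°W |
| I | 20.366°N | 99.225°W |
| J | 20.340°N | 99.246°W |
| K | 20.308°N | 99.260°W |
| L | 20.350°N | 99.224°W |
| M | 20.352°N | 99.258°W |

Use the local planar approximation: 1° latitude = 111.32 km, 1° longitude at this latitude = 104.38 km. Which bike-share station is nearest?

Distances from 20.348°N, 99.249°W:
A: √((-0.035·111.32)² + (0.006·104.38)²) = √(15.18037 + 0.39223) = 3.946 km
B: √((0.018·111.32)² + (-0.008·104.38)²) = √(4.01505 + 0.69729) = 2.171 km
C: √((-0.008·111.32)² + (-0.014·104.38)²) = √(0.79310 + 2.13546) = 1.711 km
D: √((0.006·111.32)² + (0.003·104.38)²) = √(0.44612 + 0.09806) = 0.738 km
E: √((0.008·111.32)² + (-0.011·104.38)²) = √(0.79310 + 1.31832) = 1.453 km
F: √((0.016·111.32)² + (-0.039·104.38)²) = √(3.17239 + 16.57158) = 4.443 km
G: √((-0.041·111.32)² + (0.029·104.38)²) = √(20.83119 + 9.16285) = 5.477 km
H: √((-0.037·111.32)² + (0.029·104.38)²) = √(16.96484 + 9.16285) = 5.112 km
I: √((0.018·111.32)² + (0.024·104.38)²) = √(4.01505 + 6.27563) = 3.208 km
J: √((-0.008·111.32)² + (0.003·104.38)²) = √(0.79310 + 0.09806) = 0.944 km
K: √((-0.040·111.32)² + (-0.011·104.38)²) = √(19.82743 + 1.31832) = 4.598 km
L: √((0.002·111.32)² + (0.025·104.38)²) = √(0.04957 + 6.80949) = 2.619 km
M: √((0.004·111.32)² + (-0.009·104.38)²) = √(0.19827 + 0.88251) = 1.040 km
Minimum: D at 0.738 km.

D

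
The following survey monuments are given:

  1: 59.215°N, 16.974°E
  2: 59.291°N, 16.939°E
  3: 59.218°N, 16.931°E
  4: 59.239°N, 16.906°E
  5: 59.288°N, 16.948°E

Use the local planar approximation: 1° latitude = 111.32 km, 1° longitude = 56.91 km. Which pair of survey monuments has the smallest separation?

2 and 5

Pairwise distances:
1–2: √((0.076·111.32)² + (-0.035·56.91)²) = √(71.57701 + 3.96747) = 8.692 km
1–3: √((0.003·111.32)² + (-0.043·56.91)²) = √(0.11153 + 5.98845) = 2.470 km
1–4: √((0.024·111.32)² + (-0.068·56.91)²) = √(7.13787 + 14.97597) = 4.703 km
1–5: √((0.073·111.32)² + (-0.026·56.91)²) = √(66.03773 + 2.18939) = 8.260 km
2–3: √((-0.073·111.32)² + (-0.008·56.91)²) = √(66.03773 + 0.20728) = 8.139 km
2–4: √((-0.052·111.32)² + (-0.033·56.91)²) = √(33.50835 + 3.52700) = 6.086 km
2–5: √((-0.003·111.32)² + (0.009·56.91)²) = √(0.11153 + 0.26234) = 0.611 km
3–4: √((0.021·111.32)² + (-0.025·56.91)²) = √(5.46493 + 2.02422) = 2.737 km
3–5: √((0.070·111.32)² + (0.017·56.91)²) = √(60.72150 + 0.93600) = 7.852 km
4–5: √((0.049·111.32)² + (0.042·56.91)²) = √(29.75353 + 5.71315) = 5.955 km
Closest pair: 2–5 at 0.611 km.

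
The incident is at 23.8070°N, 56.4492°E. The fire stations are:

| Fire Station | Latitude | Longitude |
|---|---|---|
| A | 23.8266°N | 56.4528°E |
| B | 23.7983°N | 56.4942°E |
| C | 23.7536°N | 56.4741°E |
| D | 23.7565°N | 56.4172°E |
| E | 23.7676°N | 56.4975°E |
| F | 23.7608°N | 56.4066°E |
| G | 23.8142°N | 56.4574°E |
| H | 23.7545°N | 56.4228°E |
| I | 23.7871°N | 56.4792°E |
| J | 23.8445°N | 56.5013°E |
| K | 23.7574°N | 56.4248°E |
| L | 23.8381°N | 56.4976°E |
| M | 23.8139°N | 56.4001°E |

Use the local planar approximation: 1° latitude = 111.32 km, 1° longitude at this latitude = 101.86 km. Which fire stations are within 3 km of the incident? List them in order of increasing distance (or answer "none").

G, A

Distances from 23.8070°N, 56.4492°E:
A: 2.2125 km
B: 4.6849 km
C: 6.4630 km
D: 6.4983 km
E: 6.5910 km
F: 6.7290 km
G: 1.1576 km
H: 6.4333 km
I: 3.7743 km
J: 6.7520 km
K: 6.0551 km
L: 6.0242 km
M: 5.0600 km
Threshold 3 km: G (1.1576 km), A (2.2125 km) are within range.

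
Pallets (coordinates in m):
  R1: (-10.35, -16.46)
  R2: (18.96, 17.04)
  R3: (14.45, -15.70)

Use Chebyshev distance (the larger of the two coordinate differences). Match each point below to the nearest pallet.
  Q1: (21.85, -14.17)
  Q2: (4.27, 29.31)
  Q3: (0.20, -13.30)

Q1 at (21.85, -14.17):
  R1: 32.20 m
  R2: 31.21 m
  R3: 7.40 m
  → nearest: R3 (7.40 m)
Q2 at (4.27, 29.31):
  R1: 45.77 m
  R2: 14.69 m
  R3: 45.01 m
  → nearest: R2 (14.69 m)
Q3 at (0.20, -13.30):
  R1: 10.55 m
  R2: 30.34 m
  R3: 14.25 m
  → nearest: R1 (10.55 m)

Q1→R3; Q2→R2; Q3→R1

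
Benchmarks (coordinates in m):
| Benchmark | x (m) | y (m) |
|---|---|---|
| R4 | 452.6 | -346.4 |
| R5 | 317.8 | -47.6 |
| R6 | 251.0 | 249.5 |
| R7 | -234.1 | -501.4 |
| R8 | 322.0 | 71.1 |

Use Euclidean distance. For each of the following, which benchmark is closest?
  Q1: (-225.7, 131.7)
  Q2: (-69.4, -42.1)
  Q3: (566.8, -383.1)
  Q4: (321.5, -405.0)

Q1→R6; Q2→R5; Q3→R4; Q4→R4

Q1 at (-225.7, 131.7):
  R4: √((678.3)² + (-478.1)²) = √(460090.890 + 228579.610) = 829.9 m
  R5: √((543.5)² + (-179.3)²) = √(295392.250 + 32148.490) = 572.3 m
  R6: √((476.7)² + (117.8)²) = √(227242.890 + 13876.840) = 491.0 m
  R7: √((-8.4)² + (-633.1)²) = √(70.560 + 400815.610) = 633.2 m
  R8: √((547.7)² + (-60.6)²) = √(299975.290 + 3672.360) = 551.0 m
  → nearest: R6 (491.0 m)
Q2 at (-69.4, -42.1):
  R4: √((522.0)² + (-304.3)²) = √(272484.000 + 92598.490) = 604.2 m
  R5: √((387.2)² + (-5.5)²) = √(149923.840 + 30.250) = 387.2 m
  R6: √((320.4)² + (291.6)²) = √(102656.160 + 85030.560) = 433.2 m
  R7: √((-164.7)² + (-459.3)²) = √(27126.090 + 210956.490) = 487.9 m
  R8: √((391.4)² + (113.2)²) = √(153193.960 + 12814.240) = 407.4 m
  → nearest: R5 (387.2 m)
Q3 at (566.8, -383.1):
  R4: √((-114.2)² + (36.7)²) = √(13041.640 + 1346.890) = 120.0 m
  R5: √((-249.0)² + (335.5)²) = √(62001.000 + 112560.250) = 417.8 m
  R6: √((-315.8)² + (632.6)²) = √(99729.640 + 400182.760) = 707.0 m
  R7: √((-800.9)² + (-118.3)²) = √(641440.810 + 13994.890) = 809.6 m
  R8: √((-244.8)² + (454.2)²) = √(59927.040 + 206297.640) = 516.0 m
  → nearest: R4 (120.0 m)
Q4 at (321.5, -405.0):
  R4: √((131.1)² + (58.6)²) = √(17187.210 + 3433.960) = 143.6 m
  R5: √((-3.7)² + (357.4)²) = √(13.690 + 127734.760) = 357.4 m
  R6: √((-70.5)² + (654.5)²) = √(4970.250 + 428370.250) = 658.3 m
  R7: √((-555.6)² + (-96.4)²) = √(308691.360 + 9292.960) = 563.9 m
  R8: √((0.5)² + (476.1)²) = √(0.250 + 226671.210) = 476.1 m
  → nearest: R4 (143.6 m)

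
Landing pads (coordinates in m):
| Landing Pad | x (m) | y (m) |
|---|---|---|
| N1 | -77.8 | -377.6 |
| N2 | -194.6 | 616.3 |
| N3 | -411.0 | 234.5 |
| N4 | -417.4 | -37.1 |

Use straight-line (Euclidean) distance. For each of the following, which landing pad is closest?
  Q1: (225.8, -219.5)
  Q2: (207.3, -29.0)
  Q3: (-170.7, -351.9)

Q1 at (225.8, -219.5):
  N1: 342.3 m
  N2: 935.6 m
  N3: 782.1 m
  N4: 668.6 m
  → nearest: N1 (342.3 m)
Q2 at (207.3, -29.0):
  N1: 450.3 m
  N2: 760.2 m
  N3: 672.1 m
  N4: 624.8 m
  → nearest: N1 (450.3 m)
Q3 at (-170.7, -351.9):
  N1: 96.4 m
  N2: 968.5 m
  N3: 633.7 m
  N4: 399.9 m
  → nearest: N1 (96.4 m)

Q1→N1; Q2→N1; Q3→N1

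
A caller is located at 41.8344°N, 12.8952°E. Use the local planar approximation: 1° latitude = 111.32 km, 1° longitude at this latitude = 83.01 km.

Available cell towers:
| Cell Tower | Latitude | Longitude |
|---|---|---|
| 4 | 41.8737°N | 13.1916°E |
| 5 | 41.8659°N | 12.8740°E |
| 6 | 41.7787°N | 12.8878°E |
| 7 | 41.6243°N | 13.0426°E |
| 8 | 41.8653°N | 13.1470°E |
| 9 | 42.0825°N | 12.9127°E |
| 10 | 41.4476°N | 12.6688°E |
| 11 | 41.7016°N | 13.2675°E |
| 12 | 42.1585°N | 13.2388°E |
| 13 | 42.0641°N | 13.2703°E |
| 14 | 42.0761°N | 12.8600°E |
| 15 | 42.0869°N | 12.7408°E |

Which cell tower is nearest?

Distances from 41.8344°N, 12.8952°E:
4: √((0.0393·111.32)² + (0.2964·83.01)²) = √(19.139540 + 605.364886) = 24.9901 km
5: √((0.0315·111.32)² + (-0.0212·83.01)²) = √(12.296103 + 3.096938) = 3.9234 km
6: √((-0.0557·111.32)² + (-0.0074·83.01)²) = √(38.446498 + 0.377333) = 6.2309 km
7: √((-0.2101·111.32)² + (0.1474·83.01)²) = √(547.014074 + 149.711718) = 26.3956 km
8: √((0.0309·111.32)² + (0.2518·83.01)²) = √(11.832141 + 436.890176) = 21.1831 km
9: √((0.2481·111.32)² + (0.0175·83.01)²) = √(762.781100 + 2.110265) = 27.6567 km
10: √((-0.3868·111.32)² + (-0.2264·83.01)²) = √(1854.040967 + 353.194289) = 46.9812 km
11: √((-0.1328·111.32)² + (0.3723·83.01)²) = √(218.545841 + 955.095723) = 34.2585 km
12: √((0.3241·111.32)² + (0.3436·83.01)²) = √(1301.680675 + 813.517946) = 45.9913 km
13: √((0.2297·111.32)² + (0.3751·83.01)²) = √(653.835333 + 969.515945) = 40.2908 km
14: √((0.2417·111.32)² + (-0.0352·83.01)²) = √(723.935204 + 8.537803) = 27.0642 km
15: √((0.2525·111.32)² + (-0.1544·83.01)²) = √(790.076529 + 164.268927) = 30.8925 km
Minimum: 5 at 3.9234 km.

5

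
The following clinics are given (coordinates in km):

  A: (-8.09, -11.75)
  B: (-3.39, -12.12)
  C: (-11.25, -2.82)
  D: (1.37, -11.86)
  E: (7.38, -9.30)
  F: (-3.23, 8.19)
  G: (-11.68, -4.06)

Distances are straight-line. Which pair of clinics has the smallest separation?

Pairwise distances:
C–G: 1.31 km
A–B: 4.71 km
B–D: 4.77 km
D–E: 6.53 km
A–G: 8.49 km
A–D: 9.46 km
A–C: 9.47 km
B–E: 11.13 km
B–G: 11.56 km
B–C: 12.18 km
C–F: 13.62 km
F–G: 14.88 km
D–G: 15.20 km
C–D: 15.52 km
A–E: 15.66 km
C–E: 19.72 km
E–G: 19.77 km
B–F: 20.31 km
E–F: 20.46 km
A–F: 20.52 km
D–F: 20.57 km
Closest pair: C–G at 1.31 km.

C and G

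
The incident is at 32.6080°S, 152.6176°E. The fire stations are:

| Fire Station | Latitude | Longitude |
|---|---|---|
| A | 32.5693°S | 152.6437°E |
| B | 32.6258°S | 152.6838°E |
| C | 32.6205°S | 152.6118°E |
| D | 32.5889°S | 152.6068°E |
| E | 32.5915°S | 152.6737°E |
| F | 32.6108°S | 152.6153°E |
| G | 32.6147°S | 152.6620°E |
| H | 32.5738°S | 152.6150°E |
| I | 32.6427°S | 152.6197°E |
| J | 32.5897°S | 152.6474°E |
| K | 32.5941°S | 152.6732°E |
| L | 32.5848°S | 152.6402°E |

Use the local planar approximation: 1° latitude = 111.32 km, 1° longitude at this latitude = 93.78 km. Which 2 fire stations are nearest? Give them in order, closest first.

Distances from 32.6080°S, 152.6176°E:
A: √((0.0387·111.32)² + (0.0261·93.78)²) = √(18.559588 + 5.991030) = 4.9549 km
B: √((-0.0178·111.32)² + (0.0662·93.78)²) = √(3.926326 + 38.542194) = 6.5168 km
C: √((-0.0125·111.32)² + (-0.0058·93.78)²) = √(1.936272 + 0.295853) = 1.4940 km
D: √((0.0191·111.32)² + (-0.0108·93.78)²) = √(4.520777 + 1.025812) = 2.3551 km
E: √((0.0165·111.32)² + (0.0561·93.78)²) = √(3.373761 + 27.678731) = 5.5725 km
F: √((-0.0028·111.32)² + (-0.0023·93.78)²) = √(0.097154 + 0.046524) = 0.3790 km
G: √((-0.0067·111.32)² + (0.0444·93.78)²) = √(0.556283 + 17.337497) = 4.2301 km
H: √((0.0342·111.32)² + (-0.0026·93.78)²) = √(14.494345 + 0.059452) = 3.8149 km
I: √((-0.0347·111.32)² + (0.0021·93.78)²) = √(14.921255 + 0.038785) = 3.8678 km
J: √((0.0183·111.32)² + (0.0298·93.78)²) = √(4.150005 + 7.810035) = 3.4583 km
K: √((0.0139·111.32)² + (0.0556·93.78)²) = √(2.394286 + 27.187548) = 5.4389 km
L: √((0.0232·111.32)² + (0.0226·93.78)²) = √(6.669947 + 4.491975) = 3.3409 km
Sorted: F (0.3790 km) < C (1.4940 km) < D (2.3551 km) < L (3.3409 km) < …

F, C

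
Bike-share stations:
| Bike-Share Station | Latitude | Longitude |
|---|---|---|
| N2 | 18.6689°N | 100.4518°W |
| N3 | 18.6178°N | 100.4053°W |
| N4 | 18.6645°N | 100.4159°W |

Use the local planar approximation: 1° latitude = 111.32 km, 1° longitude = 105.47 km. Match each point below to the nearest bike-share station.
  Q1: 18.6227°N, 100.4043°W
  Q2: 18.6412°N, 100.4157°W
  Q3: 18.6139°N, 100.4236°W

Q1→N3; Q2→N4; Q3→N3

Q1 at 18.6227°N, 100.4043°W:
  N2: 7.1797 km
  N3: 0.5556 km
  N4: 4.8113 km
  → nearest: N3 (0.5556 km)
Q2 at 18.6412°N, 100.4157°W:
  N2: 4.8995 km
  N3: 2.8264 km
  N4: 2.5938 km
  → nearest: N4 (2.5938 km)
Q3 at 18.6139°N, 100.4236°W:
  N2: 6.8068 km
  N3: 1.9783 km
  N4: 5.6910 km
  → nearest: N3 (1.9783 km)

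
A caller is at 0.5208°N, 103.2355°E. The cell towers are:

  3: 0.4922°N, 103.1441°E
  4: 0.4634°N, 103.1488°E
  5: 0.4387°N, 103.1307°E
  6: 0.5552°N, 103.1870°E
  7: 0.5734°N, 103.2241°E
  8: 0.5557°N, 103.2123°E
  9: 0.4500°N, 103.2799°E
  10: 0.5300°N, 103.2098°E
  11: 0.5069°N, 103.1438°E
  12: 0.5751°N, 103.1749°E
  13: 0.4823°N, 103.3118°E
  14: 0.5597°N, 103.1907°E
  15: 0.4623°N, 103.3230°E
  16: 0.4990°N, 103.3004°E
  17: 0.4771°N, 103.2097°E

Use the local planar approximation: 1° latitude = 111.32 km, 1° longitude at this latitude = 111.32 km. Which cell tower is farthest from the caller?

5

Distances from 0.5208°N, 103.2355°E:
3: 10.6611 km
4: 11.5750 km
5: 14.8200 km
6: 6.6192 km
7: 5.9914 km
8: 4.6652 km
9: 9.3030 km
10: 3.0387 km
11: 10.3247 km
12: 9.0580 km
13: 9.5138 km
14: 6.6048 km
15: 11.7169 km
16: 7.6214 km
17: 5.6492 km
Maximum: 5 at 14.8200 km.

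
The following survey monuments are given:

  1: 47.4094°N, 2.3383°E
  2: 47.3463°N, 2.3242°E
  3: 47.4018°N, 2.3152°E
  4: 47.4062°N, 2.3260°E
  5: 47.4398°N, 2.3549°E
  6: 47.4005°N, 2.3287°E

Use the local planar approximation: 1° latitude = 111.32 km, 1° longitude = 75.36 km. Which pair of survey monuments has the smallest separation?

4 and 6

Pairwise distances:
1–2: 7.1042 km
1–3: 1.9355 km
1–4: 0.9930 km
1–5: 3.6079 km
1–6: 1.2268 km
2–3: 6.2154 km
2–4: 6.6694 km
2–5: 10.6624 km
2–6: 6.0431 km
3–4: 0.9499 km
3–5: 5.1812 km
3–6: 1.0276 km
4–5: 4.3282 km
4–6: 0.6663 km
5–6: 4.7998 km
Closest pair: 4–6 at 0.6663 km.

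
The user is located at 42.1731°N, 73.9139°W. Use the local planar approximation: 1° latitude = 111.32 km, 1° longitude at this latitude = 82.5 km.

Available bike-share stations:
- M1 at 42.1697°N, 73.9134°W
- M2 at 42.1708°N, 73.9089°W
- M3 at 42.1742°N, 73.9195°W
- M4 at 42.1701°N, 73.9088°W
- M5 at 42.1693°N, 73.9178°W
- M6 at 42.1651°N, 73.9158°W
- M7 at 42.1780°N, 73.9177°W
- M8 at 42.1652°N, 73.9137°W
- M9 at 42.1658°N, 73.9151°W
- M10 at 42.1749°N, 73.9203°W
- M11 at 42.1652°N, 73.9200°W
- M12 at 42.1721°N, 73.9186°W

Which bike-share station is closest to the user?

M1

Distances from 42.1731°N, 73.9139°W:
M1: 0.3807 km
M2: 0.4855 km
M3: 0.4780 km
M4: 0.5372 km
M5: 0.5315 km
M6: 0.9042 km
M7: 0.6291 km
M8: 0.8796 km
M9: 0.8186 km
M10: 0.5647 km
M11: 1.0132 km
M12: 0.4034 km
Minimum: M1 at 0.3807 km.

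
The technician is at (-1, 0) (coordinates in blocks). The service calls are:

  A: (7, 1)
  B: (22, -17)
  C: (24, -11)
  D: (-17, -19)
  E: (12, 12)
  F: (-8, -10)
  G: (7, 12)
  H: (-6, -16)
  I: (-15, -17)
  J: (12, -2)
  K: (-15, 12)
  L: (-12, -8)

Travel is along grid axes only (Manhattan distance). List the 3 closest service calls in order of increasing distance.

Distances from (-1, 0):
A: |8| + |1| = 8 + 1 = 9 blocks
B: |23| + |-17| = 23 + 17 = 40 blocks
C: |25| + |-11| = 25 + 11 = 36 blocks
D: |-16| + |-19| = 16 + 19 = 35 blocks
E: |13| + |12| = 13 + 12 = 25 blocks
F: |-7| + |-10| = 7 + 10 = 17 blocks
G: |8| + |12| = 8 + 12 = 20 blocks
H: |-5| + |-16| = 5 + 16 = 21 blocks
I: |-14| + |-17| = 14 + 17 = 31 blocks
J: |13| + |-2| = 13 + 2 = 15 blocks
K: |-14| + |12| = 14 + 12 = 26 blocks
L: |-11| + |-8| = 11 + 8 = 19 blocks
Sorted: A (9 blocks) < J (15 blocks) < F (17 blocks) < L (19 blocks) < G (20 blocks) < …

A, J, F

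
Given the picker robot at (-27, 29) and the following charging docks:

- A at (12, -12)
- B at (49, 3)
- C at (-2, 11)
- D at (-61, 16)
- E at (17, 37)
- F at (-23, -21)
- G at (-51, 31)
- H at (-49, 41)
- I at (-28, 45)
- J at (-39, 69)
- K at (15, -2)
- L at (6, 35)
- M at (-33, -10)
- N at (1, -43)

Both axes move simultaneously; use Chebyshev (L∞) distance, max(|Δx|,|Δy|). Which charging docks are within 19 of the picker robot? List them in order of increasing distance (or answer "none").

Distances from (-27, 29):
A: 41
B: 76
C: 25
D: 34
E: 44
F: 50
G: 24
H: 22
I: 16
J: 40
K: 42
L: 33
M: 39
N: 72
Threshold 19: I (16) is within range.

I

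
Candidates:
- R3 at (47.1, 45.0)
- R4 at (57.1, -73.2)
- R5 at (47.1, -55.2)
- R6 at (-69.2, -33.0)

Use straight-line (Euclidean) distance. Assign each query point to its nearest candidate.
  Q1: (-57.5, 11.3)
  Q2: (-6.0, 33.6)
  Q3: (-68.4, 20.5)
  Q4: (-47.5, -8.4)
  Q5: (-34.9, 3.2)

Q1→R6; Q2→R3; Q3→R6; Q4→R6; Q5→R6

Q1 at (-57.5, 11.3):
  R3: 109.9
  R4: 142.4
  R5: 123.9
  R6: 45.8
  → nearest: R6 (45.8)
Q2 at (-6.0, 33.6):
  R3: 54.3
  R4: 124.0
  R5: 103.5
  R6: 91.8
  → nearest: R3 (54.3)
Q3 at (-68.4, 20.5):
  R3: 118.1
  R4: 156.6
  R5: 138.1
  R6: 53.5
  → nearest: R6 (53.5)
Q4 at (-47.5, -8.4):
  R3: 108.6
  R4: 123.0
  R5: 105.5
  R6: 32.8
  → nearest: R6 (32.8)
Q5 at (-34.9, 3.2):
  R3: 92.0
  R4: 119.6
  R5: 100.7
  R6: 49.9
  → nearest: R6 (49.9)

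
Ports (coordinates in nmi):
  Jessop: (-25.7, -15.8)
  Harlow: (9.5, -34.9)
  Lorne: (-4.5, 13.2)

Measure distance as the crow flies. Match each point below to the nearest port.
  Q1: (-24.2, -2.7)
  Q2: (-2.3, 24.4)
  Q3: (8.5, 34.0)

Q1 at (-24.2, -2.7):
  Jessop: 13.2 nmi
  Harlow: 46.6 nmi
  Lorne: 25.3 nmi
  → nearest: Jessop (13.2 nmi)
Q2 at (-2.3, 24.4):
  Jessop: 46.5 nmi
  Harlow: 60.5 nmi
  Lorne: 11.4 nmi
  → nearest: Lorne (11.4 nmi)
Q3 at (8.5, 34.0):
  Jessop: 60.4 nmi
  Harlow: 68.9 nmi
  Lorne: 24.5 nmi
  → nearest: Lorne (24.5 nmi)

Q1→Jessop; Q2→Lorne; Q3→Lorne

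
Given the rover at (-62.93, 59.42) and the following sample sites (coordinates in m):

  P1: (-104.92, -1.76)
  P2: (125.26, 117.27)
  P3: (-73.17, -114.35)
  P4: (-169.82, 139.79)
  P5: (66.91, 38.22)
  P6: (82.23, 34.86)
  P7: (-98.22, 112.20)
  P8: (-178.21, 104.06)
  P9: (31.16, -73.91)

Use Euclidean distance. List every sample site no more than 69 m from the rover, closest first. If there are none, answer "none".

Distances from (-62.93, 59.42):
P1: 74.20 m
P2: 196.88 m
P3: 174.07 m
P4: 133.73 m
P5: 131.56 m
P6: 147.22 m
P7: 63.49 m
P8: 123.62 m
P9: 163.19 m
Threshold 69 m: P7 (63.49 m) is within range.

P7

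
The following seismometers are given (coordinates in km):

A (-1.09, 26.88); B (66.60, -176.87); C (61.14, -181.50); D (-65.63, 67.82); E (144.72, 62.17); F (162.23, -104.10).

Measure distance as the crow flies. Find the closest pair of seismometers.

B and C

Pairwise distances:
A–B: √((67.69)² + (-203.75)²) = √(4581.9361 + 41514.0625) = 214.70 km
A–C: √((62.23)² + (-208.38)²) = √(3872.5729 + 43422.2244) = 217.47 km
A–D: √((-64.54)² + (40.94)²) = √(4165.4116 + 1676.0836) = 76.43 km
A–E: √((145.81)² + (35.29)²) = √(21260.5561 + 1245.3841) = 150.02 km
A–F: √((163.32)² + (-130.98)²) = √(26673.4224 + 17155.7604) = 209.35 km
B–C: √((-5.46)² + (-4.63)²) = √(29.8116 + 21.4369) = 7.16 km
B–D: √((-132.23)² + (244.69)²) = √(17484.7729 + 59873.1961) = 278.13 km
B–E: √((78.12)² + (239.04)²) = √(6102.7344 + 57140.1216) = 251.48 km
B–F: √((95.63)² + (72.77)²) = √(9145.0969 + 5295.4729) = 120.17 km
C–D: √((-126.77)² + (249.32)²) = √(16070.6329 + 62160.4624) = 279.70 km
C–E: √((83.58)² + (243.67)²) = √(6985.6164 + 59375.0689) = 257.61 km
C–F: √((101.09)² + (77.40)²) = √(10219.1881 + 5990.7600) = 127.32 km
D–E: √((210.35)² + (-5.65)²) = √(44247.1225 + 31.9225) = 210.43 km
D–F: √((227.86)² + (-171.92)²) = √(51920.1796 + 29556.4864) = 285.44 km
E–F: √((17.51)² + (-166.27)²) = √(306.6001 + 27645.7129) = 167.19 km
Closest pair: B–C at 7.16 km.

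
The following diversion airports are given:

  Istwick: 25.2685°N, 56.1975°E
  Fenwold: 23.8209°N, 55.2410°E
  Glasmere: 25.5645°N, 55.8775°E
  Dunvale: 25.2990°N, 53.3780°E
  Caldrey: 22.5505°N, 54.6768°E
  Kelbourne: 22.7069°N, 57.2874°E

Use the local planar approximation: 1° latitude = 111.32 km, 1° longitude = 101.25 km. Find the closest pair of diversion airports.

Istwick and Glasmere

Pairwise distances:
Istwick–Fenwold: 188.0090 km
Istwick–Glasmere: 46.2116 km
Istwick–Dunvale: 285.4946 km
Istwick–Caldrey: 339.4912 km
Istwick–Kelbourne: 305.7652 km
Fenwold–Glasmere: 204.5167 km
Fenwold–Dunvale: 250.3096 km
Fenwold–Caldrey: 152.5227 km
Fenwold–Kelbourne: 241.4738 km
Glasmere–Dunvale: 254.7944 km
Glasmere–Caldrey: 356.8643 km
Glasmere–Kelbourne: 348.6703 km
Dunvale–Caldrey: 333.0263 km
Dunvale–Kelbourne: 489.8381 km
Caldrey–Kelbourne: 264.8960 km
Closest pair: Istwick–Glasmere at 46.2116 km.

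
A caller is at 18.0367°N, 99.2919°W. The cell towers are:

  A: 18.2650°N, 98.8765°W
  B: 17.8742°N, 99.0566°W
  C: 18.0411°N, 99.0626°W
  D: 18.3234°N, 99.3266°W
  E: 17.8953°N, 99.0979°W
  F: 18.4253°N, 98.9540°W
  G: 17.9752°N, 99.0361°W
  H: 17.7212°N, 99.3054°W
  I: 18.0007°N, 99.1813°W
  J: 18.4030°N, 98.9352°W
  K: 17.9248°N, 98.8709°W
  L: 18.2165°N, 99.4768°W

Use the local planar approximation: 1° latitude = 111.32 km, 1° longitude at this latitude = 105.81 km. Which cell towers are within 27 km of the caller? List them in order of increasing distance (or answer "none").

Distances from 18.0367°N, 99.2919°W:
A: √((0.2283·111.32)² + (0.4154·105.81)²) = √(645.889491 + 1931.907877) = 50.7720 km
B: √((-0.1625·111.32)² + (0.2353·105.81)²) = √(327.230010 + 619.865240) = 30.7749 km
C: √((0.0044·111.32)² + (0.2293·105.81)²) = √(0.239912 + 588.655950) = 24.2672 km
D: √((0.2867·111.32)² + (-0.0347·105.81)²) = √(1018.595566 + 13.480698) = 32.1259 km
E: √((-0.1414·111.32)² + (0.1940·105.81)²) = √(247.767999 + 421.363477) = 25.8676 km
F: √((0.3886·111.32)² + (0.3379·105.81)²) = √(1871.336928 + 1278.291239) = 56.1215 km
G: √((-0.0615·111.32)² + (0.2558·105.81)²) = √(46.870181 + 732.579074) = 27.9186 km
H: √((-0.3155·111.32)² + (-0.0135·105.81)²) = √(1233.516953 + 2.040427) = 35.1505 km
I: √((-0.0360·111.32)² + (0.1106·105.81)²) = √(16.060217 + 136.950519) = 12.3698 km
J: √((0.3663·111.32)² + (0.3567·105.81)²) = √(1662.724257 + 1424.490796) = 55.5627 km
K: √((-0.1119·111.32)² + (0.4210·105.81)²) = √(155.169574 + 1984.347007) = 46.2549 km
L: √((0.1798·111.32)² + (-0.1849·105.81)²) = √(400.613675 + 382.760622) = 27.9888 km
Threshold 27 km: I (12.3698 km), C (24.2672 km), E (25.8676 km) are within range.

I, C, E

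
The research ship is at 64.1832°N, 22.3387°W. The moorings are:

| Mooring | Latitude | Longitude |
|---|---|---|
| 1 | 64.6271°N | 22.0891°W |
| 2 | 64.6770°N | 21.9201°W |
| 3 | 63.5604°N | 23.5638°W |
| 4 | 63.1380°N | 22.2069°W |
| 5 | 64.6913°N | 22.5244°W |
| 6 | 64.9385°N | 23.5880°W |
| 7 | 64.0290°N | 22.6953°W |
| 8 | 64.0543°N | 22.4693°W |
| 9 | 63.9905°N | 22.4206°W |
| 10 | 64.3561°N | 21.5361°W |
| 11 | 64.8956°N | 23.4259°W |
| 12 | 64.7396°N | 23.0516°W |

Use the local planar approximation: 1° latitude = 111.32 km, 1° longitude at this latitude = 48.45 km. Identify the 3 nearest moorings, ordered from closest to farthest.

8, 9, 7

Distances from 64.1832°N, 22.3387°W:
1: √((0.4439·111.32)² + (0.2496·48.45)²) = √(2441.837086 + 146.243551) = 50.8732 km
2: √((0.4938·111.32)² + (0.4186·48.45)²) = √(3021.680671 + 411.325857) = 58.5919 km
3: √((-0.6228·111.32)² + (-1.2251·48.45)²) = √(4806.662211 + 3523.146014) = 91.2678 km
4: √((-1.0452·111.32)² + (0.1318·48.45)²) = √(13537.709716 + 40.777292) = 116.5268 km
5: √((0.5081·111.32)² + (-0.1857·48.45)²) = √(3199.225002 + 80.948978) = 57.2728 km
6: √((0.7553·111.32)² + (-1.2493·48.45)²) = √(7069.445727 + 3663.709602) = 103.6009 km
7: √((-0.1542·111.32)² + (-0.3566·48.45)²) = √(294.655901 + 298.504059) = 24.3549 km
8: √((-0.1289·111.32)² + (-0.1306·48.45)²) = √(205.898048 + 40.038142) = 15.6824 km
9: √((-0.1927·111.32)² + (-0.0819·48.45)²) = √(460.161017 + 15.745460) = 21.8153 km
10: √((0.1729·111.32)² + (0.8026·48.45)²) = √(370.455786 + 1512.118663) = 43.3886 km
11: √((0.7124·111.32)² + (-1.0872·48.45)²) = √(6289.182784 + 2774.638769) = 95.2041 km
12: √((0.5564·111.32)² + (-0.7129·48.45)²) = √(3836.371341 + 1193.011945) = 70.9181 km
Sorted: 8 (15.6824 km) < 9 (21.8153 km) < 7 (24.3549 km) < 10 (43.3886 km) < 1 (50.8732 km) < …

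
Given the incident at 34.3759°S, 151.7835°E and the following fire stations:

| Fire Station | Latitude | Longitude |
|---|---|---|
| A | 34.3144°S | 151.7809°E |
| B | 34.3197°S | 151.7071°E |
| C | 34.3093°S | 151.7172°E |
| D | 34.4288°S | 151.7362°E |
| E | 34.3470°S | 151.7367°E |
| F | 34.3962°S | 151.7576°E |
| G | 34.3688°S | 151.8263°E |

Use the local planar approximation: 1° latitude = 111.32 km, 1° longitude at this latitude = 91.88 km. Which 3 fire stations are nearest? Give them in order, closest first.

Distances from 34.3759°S, 151.7835°E:
A: √((0.0615·111.32)² + (-0.0026·91.88)²) = √(46.870181 + 0.057067) = 6.8503 km
B: √((0.0562·111.32)² + (-0.0764·91.88)²) = √(39.139838 + 49.275233) = 9.4029 km
C: √((0.0666·111.32)² + (-0.0663·91.88)²) = √(54.966091 + 37.108127) = 9.5955 km
D: √((-0.0529·111.32)² + (-0.0473·91.88)²) = √(34.678295 + 18.887055) = 7.3188 km
E: √((0.0289·111.32)² + (-0.0468·91.88)²) = √(10.350041 + 18.489862) = 5.3703 km
F: √((-0.0203·111.32)² + (-0.0259·91.88)²) = √(5.106678 + 5.662934) = 3.2817 km
G: √((0.0071·111.32)² + (0.0428·91.88)²) = √(0.624688 + 15.464273) = 4.0111 km
Sorted: F (3.2817 km) < G (4.0111 km) < E (5.3703 km) < A (6.8503 km) < D (7.3188 km) < …

F, G, E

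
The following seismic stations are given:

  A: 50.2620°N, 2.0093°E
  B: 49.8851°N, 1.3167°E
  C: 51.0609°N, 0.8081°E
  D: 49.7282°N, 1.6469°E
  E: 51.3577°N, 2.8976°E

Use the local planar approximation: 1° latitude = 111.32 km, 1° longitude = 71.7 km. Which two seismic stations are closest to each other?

Pairwise distances:
A–B: √((-0.3769·111.32)² + (-0.6926·71.7)²) = √(1760.348564 + 2466.057995) = 65.0108 km
A–C: √((0.7989·111.32)² + (-1.2012·71.7)²) = √(7909.175960 + 7417.694766) = 123.8017 km
A–D: √((-0.5338·111.32)² + (-0.3624·71.7)²) = √(3531.047292 + 675.172413) = 64.8554 km
A–E: √((1.0957·111.32)² + (0.8883·71.7)²) = √(14877.491768 + 4056.557493) = 137.6011 km
B–C: √((1.1758·111.32)² + (-0.5086·71.7)²) = √(17132.206760 + 1329.814374) = 135.8750 km
B–D: √((-0.1569·111.32)² + (0.3302·71.7)²) = √(305.064929 + 560.521724) = 29.4209 km
B–E: √((1.4726·111.32)² + (1.5809·71.7)²) = √(26872.989820 + 12848.342651) = 199.3021 km
C–D: √((-1.3327·111.32)² + (0.8388·71.7)²) = √(22009.551397 + 3617.055353) = 160.0831 km
C–E: √((0.2968·111.32)² + (2.0895·71.7)²) = √(1091.626798 + 22445.178434) = 153.4171 km
D–E: √((1.6295·111.32)² + (1.2507·71.7)²) = √(32904.487048 + 8041.639702) = 202.3515 km
Closest pair: B–D at 29.4209 km.

B and D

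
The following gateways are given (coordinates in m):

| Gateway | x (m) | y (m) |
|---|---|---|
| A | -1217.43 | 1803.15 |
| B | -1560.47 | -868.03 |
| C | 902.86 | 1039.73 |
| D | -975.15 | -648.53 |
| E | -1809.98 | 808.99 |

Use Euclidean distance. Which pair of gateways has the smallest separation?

B and D

Pairwise distances:
A–B: 2693.12 m
A–C: 2253.54 m
A–D: 2463.62 m
A–E: 1157.35 m
B–C: 3115.69 m
B–D: 625.12 m
B–E: 1695.48 m
C–D: 2525.30 m
C–E: 2722.64 m
D–E: 1679.67 m
Closest pair: B–D at 625.12 m.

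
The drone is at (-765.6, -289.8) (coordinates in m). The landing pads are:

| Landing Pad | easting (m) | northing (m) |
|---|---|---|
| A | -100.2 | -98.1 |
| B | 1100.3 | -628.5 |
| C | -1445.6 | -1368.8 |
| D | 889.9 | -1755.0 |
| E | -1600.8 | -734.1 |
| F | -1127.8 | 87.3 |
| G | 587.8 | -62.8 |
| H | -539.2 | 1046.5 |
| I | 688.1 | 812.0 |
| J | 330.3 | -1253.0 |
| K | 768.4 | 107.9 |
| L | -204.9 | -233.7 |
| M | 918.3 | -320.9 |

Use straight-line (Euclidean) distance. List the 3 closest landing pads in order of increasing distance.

F, L, A

Distances from (-765.6, -289.8):
A: √((665.4)² + (191.7)²) = √(442757.160 + 36748.890) = 692.5 m
B: √((1865.9)² + (-338.7)²) = √(3481582.810 + 114717.690) = 1896.4 m
C: √((-680.0)² + (-1079.0)²) = √(462400.000 + 1164241.000) = 1275.4 m
D: √((1655.5)² + (-1465.2)²) = √(2740680.250 + 2146811.040) = 2210.8 m
E: √((-835.2)² + (-444.3)²) = √(697559.040 + 197402.490) = 946.0 m
F: √((-362.2)² + (377.1)²) = √(131188.840 + 142204.410) = 522.9 m
G: √((1353.4)² + (227.0)²) = √(1831691.560 + 51529.000) = 1372.3 m
H: √((226.4)² + (1336.3)²) = √(51256.960 + 1785697.690) = 1355.3 m
I: √((1453.7)² + (1101.8)²) = √(2113243.690 + 1213963.240) = 1824.1 m
J: √((1095.9)² + (-963.2)²) = √(1200996.810 + 927754.240) = 1459.0 m
K: √((1534.0)² + (397.7)²) = √(2353156.000 + 158165.290) = 1584.7 m
L: √((560.7)² + (56.1)²) = √(314384.490 + 3147.210) = 563.5 m
M: √((1683.9)² + (-31.1)²) = √(2835519.210 + 967.210) = 1684.2 m
Sorted: F (522.9 m) < L (563.5 m) < A (692.5 m) < E (946.0 m) < C (1275.4 m) < …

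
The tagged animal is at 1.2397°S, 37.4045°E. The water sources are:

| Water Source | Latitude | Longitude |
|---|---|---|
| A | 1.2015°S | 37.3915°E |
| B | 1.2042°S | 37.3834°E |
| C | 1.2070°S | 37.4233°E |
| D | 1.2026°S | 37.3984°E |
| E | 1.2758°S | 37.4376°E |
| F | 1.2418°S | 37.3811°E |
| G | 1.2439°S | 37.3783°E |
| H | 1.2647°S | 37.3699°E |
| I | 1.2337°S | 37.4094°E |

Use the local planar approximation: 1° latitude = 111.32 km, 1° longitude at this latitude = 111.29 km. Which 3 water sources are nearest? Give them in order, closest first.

I, F, G

Distances from 1.2397°S, 37.4045°E:
A: √((0.0382·111.32)² + (-0.0130·111.29)²) = √(18.083110 + 2.093143) = 4.4918 km
B: √((0.0355·111.32)² + (-0.0211·111.29)²) = √(15.617197 + 5.514132) = 4.5969 km
C: √((0.0327·111.32)² + (0.0188·111.29)²) = √(13.250794 + 4.377518) = 4.1986 km
D: √((0.0371·111.32)² + (-0.0061·111.29)²) = √(17.056669 + 0.460863) = 4.1854 km
E: √((-0.0361·111.32)² + (0.0331·111.29)²) = √(16.149564 + 13.569638) = 5.4515 km
F: √((-0.0021·111.32)² + (-0.0234·111.29)²) = √(0.054649 + 6.781785) = 2.6147 km
G: √((-0.0042·111.32)² + (-0.0262·111.29)²) = √(0.218597 + 8.501878) = 2.9530 km
H: √((-0.0250·111.32)² + (-0.0346·111.29)²) = √(7.745089 + 14.827382) = 4.7510 km
I: √((0.0060·111.32)² + (0.0049·111.29)²) = √(0.446117 + 0.297375) = 0.8623 km
Sorted: I (0.8623 km) < F (2.6147 km) < G (2.9530 km) < D (4.1854 km) < C (4.1986 km) < …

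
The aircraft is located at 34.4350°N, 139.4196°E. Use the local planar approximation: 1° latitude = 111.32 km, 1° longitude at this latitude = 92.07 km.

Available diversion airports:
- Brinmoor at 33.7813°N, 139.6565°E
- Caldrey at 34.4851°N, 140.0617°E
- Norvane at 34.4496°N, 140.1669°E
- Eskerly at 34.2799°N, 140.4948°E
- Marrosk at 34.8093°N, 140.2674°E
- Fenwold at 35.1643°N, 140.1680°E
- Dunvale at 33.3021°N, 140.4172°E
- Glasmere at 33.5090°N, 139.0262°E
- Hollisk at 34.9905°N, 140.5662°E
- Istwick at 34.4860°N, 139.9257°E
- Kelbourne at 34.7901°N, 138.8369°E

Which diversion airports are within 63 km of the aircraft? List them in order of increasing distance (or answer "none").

Istwick, Caldrey

Distances from 34.4350°N, 139.4196°E:
Brinmoor: √((-0.6537·111.32)² + (0.2369·92.07)²) = √(5295.456017 + 475.736428) = 75.9684 km
Caldrey: √((0.0501·111.32)² + (0.6421·92.07)²) = √(31.104401 + 3494.955305) = 59.3806 km
Norvane: √((0.0146·111.32)² + (0.7473·92.07)²) = √(2.641509 + 4733.978169) = 68.8231 km
Eskerly: √((-0.1551·111.32)² + (1.0752·92.07)²) = √(298.105501 + 9799.745512) = 100.4881 km
Marrosk: √((0.3743·111.32)² + (0.8478·92.07)²) = √(1736.145222 + 6092.886819) = 88.4818 km
Fenwold: √((0.7293·111.32)² + (0.7484·92.07)²) = √(6591.113988 + 4747.924933) = 106.4849 km
Dunvale: √((-1.1329·111.32)² + (0.9976·92.07)²) = √(15904.848950 + 8436.244679) = 156.0163 km
Glasmere: √((-0.9260·111.32)² + (-0.3934·92.07)²) = √(10625.964697 + 1311.912885) = 109.2606 km
Hollisk: √((0.5555·111.32)² + (1.1466·92.07)²) = √(3823.970400 + 11144.489033) = 122.3457 km
Istwick: √((0.0510·111.32)² + (0.5061·92.07)²) = √(32.231962 + 2171.245648) = 46.9412 km
Kelbourne: √((0.3551·111.32)² + (-0.5827·92.07)²) = √(1562.599712 + 2878.235480) = 66.6396 km
Threshold 63 km: Istwick (46.9412 km), Caldrey (59.3806 km) are within range.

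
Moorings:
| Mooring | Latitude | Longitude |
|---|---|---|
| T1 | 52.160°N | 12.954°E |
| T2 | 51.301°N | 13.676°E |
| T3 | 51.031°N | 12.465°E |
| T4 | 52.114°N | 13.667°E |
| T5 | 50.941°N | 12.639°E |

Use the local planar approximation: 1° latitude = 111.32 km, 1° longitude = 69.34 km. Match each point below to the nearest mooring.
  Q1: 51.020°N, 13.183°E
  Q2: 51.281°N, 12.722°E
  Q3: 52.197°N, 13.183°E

Q1 at 51.020°N, 13.183°E:
  T1: 127.894 km
  T2: 46.337 km
  T3: 49.801 km
  T4: 126.324 km
  T5: 38.733 km
  → nearest: T5 (38.733 km)
Q2 at 51.281°N, 12.722°E:
  T1: 99.164 km
  T2: 66.188 km
  T3: 33.047 km
  T4: 113.545 km
  T5: 38.284 km
  → nearest: T3 (33.047 km)
Q3 at 52.197°N, 13.183°E:
  T1: 16.404 km
  T2: 105.438 km
  T3: 139.020 km
  T4: 34.809 km
  T5: 144.817 km
  → nearest: T1 (16.404 km)

Q1→T5; Q2→T3; Q3→T1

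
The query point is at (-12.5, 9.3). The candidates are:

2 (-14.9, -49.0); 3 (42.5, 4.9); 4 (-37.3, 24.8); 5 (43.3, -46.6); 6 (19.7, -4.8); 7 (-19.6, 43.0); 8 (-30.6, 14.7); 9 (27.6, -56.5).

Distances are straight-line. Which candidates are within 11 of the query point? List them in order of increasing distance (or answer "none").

none

Distances from (-12.5, 9.3):
2: 58.3
3: 55.2
4: 29.2
5: 79.0
6: 35.2
7: 34.4
8: 18.9
9: 77.1
Threshold 11: none within range.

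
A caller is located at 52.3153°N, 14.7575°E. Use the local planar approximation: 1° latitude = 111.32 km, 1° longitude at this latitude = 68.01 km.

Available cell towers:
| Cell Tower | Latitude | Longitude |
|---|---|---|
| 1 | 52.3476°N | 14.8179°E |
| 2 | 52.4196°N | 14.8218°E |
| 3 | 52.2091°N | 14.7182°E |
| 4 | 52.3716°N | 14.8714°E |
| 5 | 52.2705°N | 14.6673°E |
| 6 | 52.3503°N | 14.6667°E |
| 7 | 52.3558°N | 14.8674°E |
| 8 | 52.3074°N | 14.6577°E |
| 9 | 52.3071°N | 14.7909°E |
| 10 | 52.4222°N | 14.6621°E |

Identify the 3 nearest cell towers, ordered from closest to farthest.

Distances from 52.3153°N, 14.7575°E:
1: √((0.0323·111.32)² + (0.0604·68.01)²) = √(12.928598 + 16.874054) = 5.4592 km
2: √((0.1043·111.32)² + (0.0643·68.01)²) = √(134.807797 + 19.123505) = 12.4069 km
3: √((-0.1062·111.32)² + (-0.0393·68.01)²) = √(139.764035 + 7.143822) = 12.1206 km
4: √((0.0563·111.32)² + (0.1139·68.01)²) = √(39.279250 + 60.005768) = 9.9642 km
5: √((-0.0448·111.32)² + (-0.0902·68.01)²) = √(24.871525 + 37.632115) = 7.9059 km
6: √((0.0350·111.32)² + (-0.0908·68.01)²) = √(15.180374 + 38.134429) = 7.3017 km
7: √((0.0405·111.32)² + (0.1099·68.01)²) = √(20.326212 + 55.865146) = 8.7288 km
8: √((-0.0079·111.32)² + (-0.0998·68.01)²) = √(0.773394 + 46.068772) = 6.8441 km
9: √((-0.0082·111.32)² + (0.0334·68.01)²) = √(0.833248 + 5.159867) = 2.4481 km
10: √((0.1069·111.32)² + (-0.0954·68.01)²) = √(141.612570 + 42.096142) = 13.5539 km
Sorted: 9 (2.4481 km) < 1 (5.4592 km) < 8 (6.8441 km) < 6 (7.3017 km) < 5 (7.9059 km) < …

9, 1, 8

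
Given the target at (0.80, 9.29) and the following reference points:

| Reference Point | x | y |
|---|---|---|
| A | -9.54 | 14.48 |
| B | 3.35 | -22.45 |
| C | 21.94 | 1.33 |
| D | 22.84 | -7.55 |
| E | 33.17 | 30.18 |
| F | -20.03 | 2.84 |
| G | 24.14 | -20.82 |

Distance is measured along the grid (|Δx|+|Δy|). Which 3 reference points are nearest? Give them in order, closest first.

A, F, C

Distances from (0.80, 9.29):
A: |-10.34| + |5.19| = 10.34 + 5.19 = 15.53
B: |2.55| + |-31.74| = 2.55 + 31.74 = 34.29
C: |21.14| + |-7.96| = 21.14 + 7.96 = 29.10
D: |22.04| + |-16.84| = 22.04 + 16.84 = 38.88
E: |32.37| + |20.89| = 32.37 + 20.89 = 53.26
F: |-20.83| + |-6.45| = 20.83 + 6.45 = 27.28
G: |23.34| + |-30.11| = 23.34 + 30.11 = 53.45
Sorted: A (15.53) < F (27.28) < C (29.10) < B (34.29) < D (38.88) < …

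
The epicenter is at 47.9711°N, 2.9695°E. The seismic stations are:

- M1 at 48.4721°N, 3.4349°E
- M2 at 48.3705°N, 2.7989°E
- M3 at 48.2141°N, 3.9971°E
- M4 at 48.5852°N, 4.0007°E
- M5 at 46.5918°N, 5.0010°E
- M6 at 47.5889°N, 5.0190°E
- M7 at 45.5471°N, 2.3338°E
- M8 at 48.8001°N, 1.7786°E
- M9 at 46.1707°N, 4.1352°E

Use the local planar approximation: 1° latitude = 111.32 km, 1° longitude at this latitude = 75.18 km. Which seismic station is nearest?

M2

Distances from 47.9711°N, 2.9695°E:
M1: √((0.5010·111.32)² + (0.4654·75.18)²) = √(3110.440135 + 1224.214166) = 65.8381 km
M2: √((0.3994·111.32)² + (-0.1706·75.18)²) = √(1976.799017 + 164.498786) = 46.2742 km
M3: √((0.2430·111.32)² + (1.0276·75.18)²) = √(731.743617 + 5968.330081) = 81.8540 km
M4: √((0.6141·111.32)² + (1.0312·75.18)²) = √(4673.309995 + 6010.221136) = 103.3612 km
M5: √((-1.3793·111.32)² + (2.0315·75.18)²) = √(23575.660440 + 23325.893912) = 216.5677 km
M6: √((-0.3822·111.32)² + (2.0495·75.18)²) = √(1810.205003 + 23741.080908) = 159.8477 km
M7: √((-2.4240·111.32)² + (-0.6357·75.18)²) = √(72813.452903 + 2284.068191) = 274.0393 km
M8: √((0.8290·111.32)² + (-1.1909·75.18)²) = √(8516.388335 + 8015.954313) = 128.5782 km
M9: √((-1.8004·111.32)² + (1.1657·75.18)²) = √(40168.388044 + 7680.300908) = 218.7434 km
Minimum: M2 at 46.2742 km.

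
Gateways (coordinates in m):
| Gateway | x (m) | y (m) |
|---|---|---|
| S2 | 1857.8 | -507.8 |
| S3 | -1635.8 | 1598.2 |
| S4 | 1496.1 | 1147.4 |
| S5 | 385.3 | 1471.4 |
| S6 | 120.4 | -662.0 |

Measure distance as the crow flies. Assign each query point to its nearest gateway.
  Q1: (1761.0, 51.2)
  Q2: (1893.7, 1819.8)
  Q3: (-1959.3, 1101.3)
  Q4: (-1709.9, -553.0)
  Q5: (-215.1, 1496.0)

Q1→S2; Q2→S4; Q3→S3; Q4→S6; Q5→S5

Q1 at (1761.0, 51.2):
  S2: 567.3 m
  S3: 3732.5 m
  S4: 1127.8 m
  S5: 1977.3 m
  S6: 1788.9 m
  → nearest: S2 (567.3 m)
Q2 at (1893.7, 1819.8):
  S2: 2327.9 m
  S3: 3536.4 m
  S4: 781.2 m
  S5: 1548.1 m
  S6: 3050.2 m
  → nearest: S4 (781.2 m)
Q3 at (-1959.3, 1101.3):
  S2: 4142.4 m
  S3: 592.9 m
  S4: 3455.7 m
  S5: 2373.6 m
  S6: 2726.6 m
  → nearest: S3 (592.9 m)
Q4 at (-1709.9, -553.0):
  S2: 3568.0 m
  S3: 2152.5 m
  S4: 3629.0 m
  S5: 2913.4 m
  S6: 1833.5 m
  → nearest: S6 (1833.5 m)
Q5 at (-215.1, 1496.0):
  S2: 2883.1 m
  S3: 1424.4 m
  S4: 1746.3 m
  S5: 600.9 m
  S6: 2183.9 m
  → nearest: S5 (600.9 m)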